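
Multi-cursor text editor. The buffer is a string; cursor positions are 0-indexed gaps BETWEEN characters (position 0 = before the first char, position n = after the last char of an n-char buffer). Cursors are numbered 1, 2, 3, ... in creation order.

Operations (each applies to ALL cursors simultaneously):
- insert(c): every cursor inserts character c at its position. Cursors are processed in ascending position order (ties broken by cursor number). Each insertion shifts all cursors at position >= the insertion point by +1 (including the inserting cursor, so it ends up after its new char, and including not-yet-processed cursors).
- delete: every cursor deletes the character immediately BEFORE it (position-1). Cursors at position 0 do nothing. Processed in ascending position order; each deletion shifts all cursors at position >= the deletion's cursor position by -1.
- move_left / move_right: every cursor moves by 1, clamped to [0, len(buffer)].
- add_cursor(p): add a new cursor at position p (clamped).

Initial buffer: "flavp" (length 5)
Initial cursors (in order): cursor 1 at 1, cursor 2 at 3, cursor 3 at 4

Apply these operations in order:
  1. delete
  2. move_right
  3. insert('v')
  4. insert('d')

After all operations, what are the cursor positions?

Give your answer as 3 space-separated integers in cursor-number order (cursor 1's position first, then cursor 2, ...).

After op 1 (delete): buffer="lp" (len 2), cursors c1@0 c2@1 c3@1, authorship ..
After op 2 (move_right): buffer="lp" (len 2), cursors c1@1 c2@2 c3@2, authorship ..
After op 3 (insert('v')): buffer="lvpvv" (len 5), cursors c1@2 c2@5 c3@5, authorship .1.23
After op 4 (insert('d')): buffer="lvdpvvdd" (len 8), cursors c1@3 c2@8 c3@8, authorship .11.2323

Answer: 3 8 8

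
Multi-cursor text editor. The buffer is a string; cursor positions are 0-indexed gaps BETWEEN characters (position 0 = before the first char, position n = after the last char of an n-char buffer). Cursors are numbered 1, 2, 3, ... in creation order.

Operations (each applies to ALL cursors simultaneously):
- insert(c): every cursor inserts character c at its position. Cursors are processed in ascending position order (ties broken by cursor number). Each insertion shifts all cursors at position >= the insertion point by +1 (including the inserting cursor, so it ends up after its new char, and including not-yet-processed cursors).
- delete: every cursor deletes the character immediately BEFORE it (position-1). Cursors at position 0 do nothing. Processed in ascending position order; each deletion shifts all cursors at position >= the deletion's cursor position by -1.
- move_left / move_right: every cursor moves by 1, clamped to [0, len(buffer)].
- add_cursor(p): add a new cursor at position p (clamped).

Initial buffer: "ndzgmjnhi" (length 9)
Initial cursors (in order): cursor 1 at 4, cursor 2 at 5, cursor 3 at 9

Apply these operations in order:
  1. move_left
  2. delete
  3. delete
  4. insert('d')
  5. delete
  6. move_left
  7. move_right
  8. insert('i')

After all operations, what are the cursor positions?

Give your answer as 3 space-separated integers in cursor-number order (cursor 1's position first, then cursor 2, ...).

After op 1 (move_left): buffer="ndzgmjnhi" (len 9), cursors c1@3 c2@4 c3@8, authorship .........
After op 2 (delete): buffer="ndmjni" (len 6), cursors c1@2 c2@2 c3@5, authorship ......
After op 3 (delete): buffer="mji" (len 3), cursors c1@0 c2@0 c3@2, authorship ...
After op 4 (insert('d')): buffer="ddmjdi" (len 6), cursors c1@2 c2@2 c3@5, authorship 12..3.
After op 5 (delete): buffer="mji" (len 3), cursors c1@0 c2@0 c3@2, authorship ...
After op 6 (move_left): buffer="mji" (len 3), cursors c1@0 c2@0 c3@1, authorship ...
After op 7 (move_right): buffer="mji" (len 3), cursors c1@1 c2@1 c3@2, authorship ...
After op 8 (insert('i')): buffer="miijii" (len 6), cursors c1@3 c2@3 c3@5, authorship .12.3.

Answer: 3 3 5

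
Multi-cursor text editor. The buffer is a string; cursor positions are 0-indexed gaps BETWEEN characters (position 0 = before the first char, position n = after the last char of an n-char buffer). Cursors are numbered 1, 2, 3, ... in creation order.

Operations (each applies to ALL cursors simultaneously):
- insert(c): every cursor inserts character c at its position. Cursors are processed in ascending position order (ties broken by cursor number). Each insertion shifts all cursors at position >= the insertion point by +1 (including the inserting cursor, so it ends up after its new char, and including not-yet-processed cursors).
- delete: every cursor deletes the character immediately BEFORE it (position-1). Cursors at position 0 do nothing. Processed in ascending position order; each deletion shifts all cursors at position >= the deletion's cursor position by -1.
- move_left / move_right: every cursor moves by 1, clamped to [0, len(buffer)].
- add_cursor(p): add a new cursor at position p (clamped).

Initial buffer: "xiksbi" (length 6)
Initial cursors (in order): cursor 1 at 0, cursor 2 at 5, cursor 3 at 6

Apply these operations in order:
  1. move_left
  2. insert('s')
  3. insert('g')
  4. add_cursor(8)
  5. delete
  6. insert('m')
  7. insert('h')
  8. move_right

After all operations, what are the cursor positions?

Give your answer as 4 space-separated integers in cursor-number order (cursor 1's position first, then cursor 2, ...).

After op 1 (move_left): buffer="xiksbi" (len 6), cursors c1@0 c2@4 c3@5, authorship ......
After op 2 (insert('s')): buffer="sxikssbsi" (len 9), cursors c1@1 c2@6 c3@8, authorship 1....2.3.
After op 3 (insert('g')): buffer="sgxikssgbsgi" (len 12), cursors c1@2 c2@8 c3@11, authorship 11....22.33.
After op 4 (add_cursor(8)): buffer="sgxikssgbsgi" (len 12), cursors c1@2 c2@8 c4@8 c3@11, authorship 11....22.33.
After op 5 (delete): buffer="sxiksbsi" (len 8), cursors c1@1 c2@5 c4@5 c3@7, authorship 1.....3.
After op 6 (insert('m')): buffer="smxiksmmbsmi" (len 12), cursors c1@2 c2@8 c4@8 c3@11, authorship 11....24.33.
After op 7 (insert('h')): buffer="smhxiksmmhhbsmhi" (len 16), cursors c1@3 c2@11 c4@11 c3@15, authorship 111....2424.333.
After op 8 (move_right): buffer="smhxiksmmhhbsmhi" (len 16), cursors c1@4 c2@12 c4@12 c3@16, authorship 111....2424.333.

Answer: 4 12 16 12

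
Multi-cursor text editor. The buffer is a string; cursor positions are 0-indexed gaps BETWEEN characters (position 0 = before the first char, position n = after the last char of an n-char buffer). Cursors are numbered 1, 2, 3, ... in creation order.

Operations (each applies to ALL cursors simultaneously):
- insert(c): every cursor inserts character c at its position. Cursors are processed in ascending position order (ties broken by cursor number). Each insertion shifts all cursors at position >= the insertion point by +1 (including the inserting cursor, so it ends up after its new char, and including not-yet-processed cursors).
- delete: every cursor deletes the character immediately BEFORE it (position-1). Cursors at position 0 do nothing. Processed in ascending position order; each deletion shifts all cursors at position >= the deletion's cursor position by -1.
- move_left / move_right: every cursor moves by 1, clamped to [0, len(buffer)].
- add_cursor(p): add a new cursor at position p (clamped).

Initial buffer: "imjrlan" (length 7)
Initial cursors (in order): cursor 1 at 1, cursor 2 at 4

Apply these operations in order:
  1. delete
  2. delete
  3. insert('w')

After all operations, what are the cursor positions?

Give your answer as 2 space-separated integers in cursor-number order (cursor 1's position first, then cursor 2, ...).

After op 1 (delete): buffer="mjlan" (len 5), cursors c1@0 c2@2, authorship .....
After op 2 (delete): buffer="mlan" (len 4), cursors c1@0 c2@1, authorship ....
After op 3 (insert('w')): buffer="wmwlan" (len 6), cursors c1@1 c2@3, authorship 1.2...

Answer: 1 3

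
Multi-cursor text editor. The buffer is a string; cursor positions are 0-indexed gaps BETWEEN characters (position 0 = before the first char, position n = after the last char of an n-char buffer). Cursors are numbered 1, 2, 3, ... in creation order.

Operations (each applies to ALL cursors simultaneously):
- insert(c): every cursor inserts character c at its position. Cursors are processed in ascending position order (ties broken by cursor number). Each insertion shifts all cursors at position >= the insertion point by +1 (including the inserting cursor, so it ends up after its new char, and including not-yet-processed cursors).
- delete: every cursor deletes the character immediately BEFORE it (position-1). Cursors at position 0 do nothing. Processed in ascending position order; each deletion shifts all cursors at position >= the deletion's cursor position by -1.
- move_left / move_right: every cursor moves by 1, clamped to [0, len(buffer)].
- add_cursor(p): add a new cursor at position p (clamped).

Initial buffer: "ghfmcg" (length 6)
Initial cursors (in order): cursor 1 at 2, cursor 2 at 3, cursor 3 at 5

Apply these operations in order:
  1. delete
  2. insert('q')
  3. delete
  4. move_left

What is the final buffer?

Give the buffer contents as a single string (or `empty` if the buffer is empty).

After op 1 (delete): buffer="gmg" (len 3), cursors c1@1 c2@1 c3@2, authorship ...
After op 2 (insert('q')): buffer="gqqmqg" (len 6), cursors c1@3 c2@3 c3@5, authorship .12.3.
After op 3 (delete): buffer="gmg" (len 3), cursors c1@1 c2@1 c3@2, authorship ...
After op 4 (move_left): buffer="gmg" (len 3), cursors c1@0 c2@0 c3@1, authorship ...

Answer: gmg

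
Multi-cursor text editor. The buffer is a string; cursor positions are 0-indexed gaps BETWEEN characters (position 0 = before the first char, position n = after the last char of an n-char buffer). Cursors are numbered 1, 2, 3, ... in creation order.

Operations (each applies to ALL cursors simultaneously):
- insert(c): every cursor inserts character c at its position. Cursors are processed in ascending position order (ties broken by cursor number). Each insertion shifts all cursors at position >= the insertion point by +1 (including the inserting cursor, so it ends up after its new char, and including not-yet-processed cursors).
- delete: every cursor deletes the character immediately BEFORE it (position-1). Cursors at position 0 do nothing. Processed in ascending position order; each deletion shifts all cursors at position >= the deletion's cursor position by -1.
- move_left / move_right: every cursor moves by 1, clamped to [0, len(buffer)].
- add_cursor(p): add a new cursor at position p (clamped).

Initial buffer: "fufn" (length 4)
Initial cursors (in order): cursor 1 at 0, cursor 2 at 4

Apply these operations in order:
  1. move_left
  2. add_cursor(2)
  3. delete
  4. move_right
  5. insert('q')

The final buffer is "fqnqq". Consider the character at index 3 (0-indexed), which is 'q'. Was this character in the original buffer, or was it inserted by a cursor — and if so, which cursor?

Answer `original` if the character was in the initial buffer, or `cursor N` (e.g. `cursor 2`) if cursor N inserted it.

After op 1 (move_left): buffer="fufn" (len 4), cursors c1@0 c2@3, authorship ....
After op 2 (add_cursor(2)): buffer="fufn" (len 4), cursors c1@0 c3@2 c2@3, authorship ....
After op 3 (delete): buffer="fn" (len 2), cursors c1@0 c2@1 c3@1, authorship ..
After op 4 (move_right): buffer="fn" (len 2), cursors c1@1 c2@2 c3@2, authorship ..
After op 5 (insert('q')): buffer="fqnqq" (len 5), cursors c1@2 c2@5 c3@5, authorship .1.23
Authorship (.=original, N=cursor N): . 1 . 2 3
Index 3: author = 2

Answer: cursor 2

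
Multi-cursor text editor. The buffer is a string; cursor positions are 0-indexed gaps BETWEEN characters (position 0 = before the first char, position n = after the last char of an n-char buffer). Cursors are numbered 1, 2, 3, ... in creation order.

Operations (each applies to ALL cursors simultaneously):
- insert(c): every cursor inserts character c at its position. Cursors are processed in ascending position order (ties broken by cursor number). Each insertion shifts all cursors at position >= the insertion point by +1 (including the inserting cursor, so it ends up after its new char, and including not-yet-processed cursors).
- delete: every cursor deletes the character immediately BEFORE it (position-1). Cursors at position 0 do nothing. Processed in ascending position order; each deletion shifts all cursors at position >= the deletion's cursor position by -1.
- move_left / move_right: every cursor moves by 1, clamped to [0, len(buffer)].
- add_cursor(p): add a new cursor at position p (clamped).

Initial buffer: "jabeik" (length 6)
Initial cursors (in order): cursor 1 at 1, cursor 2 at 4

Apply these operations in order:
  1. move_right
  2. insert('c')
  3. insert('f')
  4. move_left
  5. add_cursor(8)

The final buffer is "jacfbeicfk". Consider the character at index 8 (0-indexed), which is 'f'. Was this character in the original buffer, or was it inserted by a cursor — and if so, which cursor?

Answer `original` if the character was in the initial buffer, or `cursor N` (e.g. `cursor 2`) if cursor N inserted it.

Answer: cursor 2

Derivation:
After op 1 (move_right): buffer="jabeik" (len 6), cursors c1@2 c2@5, authorship ......
After op 2 (insert('c')): buffer="jacbeick" (len 8), cursors c1@3 c2@7, authorship ..1...2.
After op 3 (insert('f')): buffer="jacfbeicfk" (len 10), cursors c1@4 c2@9, authorship ..11...22.
After op 4 (move_left): buffer="jacfbeicfk" (len 10), cursors c1@3 c2@8, authorship ..11...22.
After op 5 (add_cursor(8)): buffer="jacfbeicfk" (len 10), cursors c1@3 c2@8 c3@8, authorship ..11...22.
Authorship (.=original, N=cursor N): . . 1 1 . . . 2 2 .
Index 8: author = 2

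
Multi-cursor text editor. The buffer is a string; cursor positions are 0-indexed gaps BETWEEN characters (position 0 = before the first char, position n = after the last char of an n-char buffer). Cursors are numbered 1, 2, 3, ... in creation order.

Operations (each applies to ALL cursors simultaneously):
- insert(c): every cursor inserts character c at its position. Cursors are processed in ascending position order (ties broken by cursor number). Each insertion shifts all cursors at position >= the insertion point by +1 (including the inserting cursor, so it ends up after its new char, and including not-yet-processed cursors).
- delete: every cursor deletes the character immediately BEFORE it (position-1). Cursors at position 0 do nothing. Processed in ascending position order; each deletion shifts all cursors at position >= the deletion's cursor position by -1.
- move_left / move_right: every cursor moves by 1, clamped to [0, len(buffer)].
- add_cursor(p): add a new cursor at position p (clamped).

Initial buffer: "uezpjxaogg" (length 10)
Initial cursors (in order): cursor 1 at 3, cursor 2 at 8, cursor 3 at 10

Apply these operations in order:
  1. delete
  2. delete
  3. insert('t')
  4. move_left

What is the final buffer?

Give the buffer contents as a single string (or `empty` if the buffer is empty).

After op 1 (delete): buffer="uepjxag" (len 7), cursors c1@2 c2@6 c3@7, authorship .......
After op 2 (delete): buffer="upjx" (len 4), cursors c1@1 c2@4 c3@4, authorship ....
After op 3 (insert('t')): buffer="utpjxtt" (len 7), cursors c1@2 c2@7 c3@7, authorship .1...23
After op 4 (move_left): buffer="utpjxtt" (len 7), cursors c1@1 c2@6 c3@6, authorship .1...23

Answer: utpjxtt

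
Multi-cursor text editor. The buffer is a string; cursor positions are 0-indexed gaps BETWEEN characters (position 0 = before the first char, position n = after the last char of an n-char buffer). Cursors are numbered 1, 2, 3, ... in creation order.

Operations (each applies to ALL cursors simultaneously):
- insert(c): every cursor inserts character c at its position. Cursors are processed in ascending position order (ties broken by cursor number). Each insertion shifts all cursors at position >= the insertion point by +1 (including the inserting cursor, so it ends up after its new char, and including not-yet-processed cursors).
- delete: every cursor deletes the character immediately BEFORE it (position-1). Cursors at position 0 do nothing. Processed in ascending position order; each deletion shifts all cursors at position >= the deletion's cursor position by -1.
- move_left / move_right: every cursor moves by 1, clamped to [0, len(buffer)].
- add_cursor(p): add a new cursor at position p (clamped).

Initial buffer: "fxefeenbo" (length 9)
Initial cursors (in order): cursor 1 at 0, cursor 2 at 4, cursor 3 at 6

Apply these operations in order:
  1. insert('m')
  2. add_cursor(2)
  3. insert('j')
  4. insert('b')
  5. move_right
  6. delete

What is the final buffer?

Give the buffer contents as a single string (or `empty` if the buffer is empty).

Answer: mjbjbefmjbemjbbo

Derivation:
After op 1 (insert('m')): buffer="mfxefmeemnbo" (len 12), cursors c1@1 c2@6 c3@9, authorship 1....2..3...
After op 2 (add_cursor(2)): buffer="mfxefmeemnbo" (len 12), cursors c1@1 c4@2 c2@6 c3@9, authorship 1....2..3...
After op 3 (insert('j')): buffer="mjfjxefmjeemjnbo" (len 16), cursors c1@2 c4@4 c2@9 c3@13, authorship 11.4...22..33...
After op 4 (insert('b')): buffer="mjbfjbxefmjbeemjbnbo" (len 20), cursors c1@3 c4@6 c2@12 c3@17, authorship 111.44...222..333...
After op 5 (move_right): buffer="mjbfjbxefmjbeemjbnbo" (len 20), cursors c1@4 c4@7 c2@13 c3@18, authorship 111.44...222..333...
After op 6 (delete): buffer="mjbjbefmjbemjbbo" (len 16), cursors c1@3 c4@5 c2@10 c3@14, authorship 11144..222.333..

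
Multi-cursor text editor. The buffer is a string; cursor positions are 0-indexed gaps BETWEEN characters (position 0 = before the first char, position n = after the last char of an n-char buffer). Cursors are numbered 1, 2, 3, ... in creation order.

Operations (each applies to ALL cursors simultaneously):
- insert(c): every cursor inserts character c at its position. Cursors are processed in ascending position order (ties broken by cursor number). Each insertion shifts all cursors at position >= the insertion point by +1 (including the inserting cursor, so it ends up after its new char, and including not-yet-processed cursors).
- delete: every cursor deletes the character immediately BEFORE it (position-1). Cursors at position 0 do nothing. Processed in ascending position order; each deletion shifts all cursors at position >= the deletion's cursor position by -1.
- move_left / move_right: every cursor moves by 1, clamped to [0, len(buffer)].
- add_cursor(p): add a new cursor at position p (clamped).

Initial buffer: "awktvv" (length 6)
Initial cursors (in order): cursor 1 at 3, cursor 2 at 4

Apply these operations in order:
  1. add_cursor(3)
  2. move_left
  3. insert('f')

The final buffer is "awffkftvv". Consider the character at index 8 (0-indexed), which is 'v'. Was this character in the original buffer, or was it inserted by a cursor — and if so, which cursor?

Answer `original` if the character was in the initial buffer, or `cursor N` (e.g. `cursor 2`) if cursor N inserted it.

After op 1 (add_cursor(3)): buffer="awktvv" (len 6), cursors c1@3 c3@3 c2@4, authorship ......
After op 2 (move_left): buffer="awktvv" (len 6), cursors c1@2 c3@2 c2@3, authorship ......
After op 3 (insert('f')): buffer="awffkftvv" (len 9), cursors c1@4 c3@4 c2@6, authorship ..13.2...
Authorship (.=original, N=cursor N): . . 1 3 . 2 . . .
Index 8: author = original

Answer: original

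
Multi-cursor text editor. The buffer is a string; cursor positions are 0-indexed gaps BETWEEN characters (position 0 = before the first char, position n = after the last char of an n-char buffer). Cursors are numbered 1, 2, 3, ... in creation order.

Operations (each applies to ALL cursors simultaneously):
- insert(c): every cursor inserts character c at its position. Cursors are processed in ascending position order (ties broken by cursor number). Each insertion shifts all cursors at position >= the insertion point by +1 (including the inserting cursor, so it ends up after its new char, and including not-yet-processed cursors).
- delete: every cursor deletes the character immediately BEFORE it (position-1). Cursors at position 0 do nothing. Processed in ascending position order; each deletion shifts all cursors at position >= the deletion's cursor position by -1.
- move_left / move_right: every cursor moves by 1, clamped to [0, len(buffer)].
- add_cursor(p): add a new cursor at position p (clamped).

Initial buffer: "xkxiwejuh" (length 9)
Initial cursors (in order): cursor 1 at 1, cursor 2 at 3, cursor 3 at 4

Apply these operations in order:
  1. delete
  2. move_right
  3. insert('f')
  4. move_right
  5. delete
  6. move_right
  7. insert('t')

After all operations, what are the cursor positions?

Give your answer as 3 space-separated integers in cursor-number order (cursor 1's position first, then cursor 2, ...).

After op 1 (delete): buffer="kwejuh" (len 6), cursors c1@0 c2@1 c3@1, authorship ......
After op 2 (move_right): buffer="kwejuh" (len 6), cursors c1@1 c2@2 c3@2, authorship ......
After op 3 (insert('f')): buffer="kfwffejuh" (len 9), cursors c1@2 c2@5 c3@5, authorship .1.23....
After op 4 (move_right): buffer="kfwffejuh" (len 9), cursors c1@3 c2@6 c3@6, authorship .1.23....
After op 5 (delete): buffer="kffjuh" (len 6), cursors c1@2 c2@3 c3@3, authorship .12...
After op 6 (move_right): buffer="kffjuh" (len 6), cursors c1@3 c2@4 c3@4, authorship .12...
After op 7 (insert('t')): buffer="kfftjttuh" (len 9), cursors c1@4 c2@7 c3@7, authorship .121.23..

Answer: 4 7 7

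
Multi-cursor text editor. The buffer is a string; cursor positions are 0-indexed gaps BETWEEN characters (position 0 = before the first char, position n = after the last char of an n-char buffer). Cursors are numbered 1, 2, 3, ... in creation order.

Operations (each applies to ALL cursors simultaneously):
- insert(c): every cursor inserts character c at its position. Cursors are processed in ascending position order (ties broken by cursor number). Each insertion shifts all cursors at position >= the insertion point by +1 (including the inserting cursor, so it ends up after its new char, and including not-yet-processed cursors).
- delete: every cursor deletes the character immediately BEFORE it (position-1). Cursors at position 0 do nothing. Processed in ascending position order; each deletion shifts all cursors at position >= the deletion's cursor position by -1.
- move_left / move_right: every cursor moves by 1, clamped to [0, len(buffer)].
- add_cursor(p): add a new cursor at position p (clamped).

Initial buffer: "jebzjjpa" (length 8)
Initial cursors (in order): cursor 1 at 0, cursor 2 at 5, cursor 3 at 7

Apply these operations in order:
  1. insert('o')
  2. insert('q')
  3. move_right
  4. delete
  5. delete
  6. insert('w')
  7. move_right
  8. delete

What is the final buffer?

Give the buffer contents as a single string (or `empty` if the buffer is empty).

After op 1 (insert('o')): buffer="ojebzjojpoa" (len 11), cursors c1@1 c2@7 c3@10, authorship 1.....2..3.
After op 2 (insert('q')): buffer="oqjebzjoqjpoqa" (len 14), cursors c1@2 c2@9 c3@13, authorship 11.....22..33.
After op 3 (move_right): buffer="oqjebzjoqjpoqa" (len 14), cursors c1@3 c2@10 c3@14, authorship 11.....22..33.
After op 4 (delete): buffer="oqebzjoqpoq" (len 11), cursors c1@2 c2@8 c3@11, authorship 11....22.33
After op 5 (delete): buffer="oebzjopo" (len 8), cursors c1@1 c2@6 c3@8, authorship 1....2.3
After op 6 (insert('w')): buffer="owebzjowpow" (len 11), cursors c1@2 c2@8 c3@11, authorship 11....22.33
After op 7 (move_right): buffer="owebzjowpow" (len 11), cursors c1@3 c2@9 c3@11, authorship 11....22.33
After op 8 (delete): buffer="owbzjowo" (len 8), cursors c1@2 c2@7 c3@8, authorship 11...223

Answer: owbzjowo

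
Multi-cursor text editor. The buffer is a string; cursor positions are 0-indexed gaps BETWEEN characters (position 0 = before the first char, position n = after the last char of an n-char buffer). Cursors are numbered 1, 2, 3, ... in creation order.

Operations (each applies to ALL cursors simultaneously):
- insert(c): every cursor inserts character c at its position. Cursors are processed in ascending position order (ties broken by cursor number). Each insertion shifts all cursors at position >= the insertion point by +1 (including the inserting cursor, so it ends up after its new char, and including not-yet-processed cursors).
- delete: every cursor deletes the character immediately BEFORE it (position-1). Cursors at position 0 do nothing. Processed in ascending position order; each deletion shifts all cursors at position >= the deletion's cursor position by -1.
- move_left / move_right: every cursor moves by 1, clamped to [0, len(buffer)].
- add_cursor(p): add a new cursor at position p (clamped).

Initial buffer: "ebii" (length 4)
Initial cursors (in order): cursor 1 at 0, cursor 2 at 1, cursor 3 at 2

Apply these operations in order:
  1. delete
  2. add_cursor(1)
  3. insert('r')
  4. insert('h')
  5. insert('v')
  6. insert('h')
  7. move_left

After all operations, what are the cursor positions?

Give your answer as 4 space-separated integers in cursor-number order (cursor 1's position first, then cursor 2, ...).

Answer: 11 11 11 16

Derivation:
After op 1 (delete): buffer="ii" (len 2), cursors c1@0 c2@0 c3@0, authorship ..
After op 2 (add_cursor(1)): buffer="ii" (len 2), cursors c1@0 c2@0 c3@0 c4@1, authorship ..
After op 3 (insert('r')): buffer="rrriri" (len 6), cursors c1@3 c2@3 c3@3 c4@5, authorship 123.4.
After op 4 (insert('h')): buffer="rrrhhhirhi" (len 10), cursors c1@6 c2@6 c3@6 c4@9, authorship 123123.44.
After op 5 (insert('v')): buffer="rrrhhhvvvirhvi" (len 14), cursors c1@9 c2@9 c3@9 c4@13, authorship 123123123.444.
After op 6 (insert('h')): buffer="rrrhhhvvvhhhirhvhi" (len 18), cursors c1@12 c2@12 c3@12 c4@17, authorship 123123123123.4444.
After op 7 (move_left): buffer="rrrhhhvvvhhhirhvhi" (len 18), cursors c1@11 c2@11 c3@11 c4@16, authorship 123123123123.4444.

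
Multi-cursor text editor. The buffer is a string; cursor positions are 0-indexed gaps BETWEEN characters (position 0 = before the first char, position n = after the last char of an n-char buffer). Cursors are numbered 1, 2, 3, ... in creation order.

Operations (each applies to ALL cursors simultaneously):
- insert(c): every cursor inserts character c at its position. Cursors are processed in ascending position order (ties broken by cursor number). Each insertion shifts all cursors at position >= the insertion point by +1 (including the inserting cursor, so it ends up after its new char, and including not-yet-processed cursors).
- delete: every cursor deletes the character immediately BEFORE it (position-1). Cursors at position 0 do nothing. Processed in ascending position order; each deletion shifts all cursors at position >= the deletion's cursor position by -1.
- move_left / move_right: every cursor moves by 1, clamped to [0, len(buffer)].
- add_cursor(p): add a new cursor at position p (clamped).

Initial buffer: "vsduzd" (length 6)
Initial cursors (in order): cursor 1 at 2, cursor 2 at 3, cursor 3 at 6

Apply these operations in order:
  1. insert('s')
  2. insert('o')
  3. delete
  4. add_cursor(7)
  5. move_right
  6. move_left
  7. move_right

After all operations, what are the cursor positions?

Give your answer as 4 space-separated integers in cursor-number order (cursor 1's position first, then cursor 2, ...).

Answer: 4 6 9 8

Derivation:
After op 1 (insert('s')): buffer="vssdsuzds" (len 9), cursors c1@3 c2@5 c3@9, authorship ..1.2...3
After op 2 (insert('o')): buffer="vssodsouzdso" (len 12), cursors c1@4 c2@7 c3@12, authorship ..11.22...33
After op 3 (delete): buffer="vssdsuzds" (len 9), cursors c1@3 c2@5 c3@9, authorship ..1.2...3
After op 4 (add_cursor(7)): buffer="vssdsuzds" (len 9), cursors c1@3 c2@5 c4@7 c3@9, authorship ..1.2...3
After op 5 (move_right): buffer="vssdsuzds" (len 9), cursors c1@4 c2@6 c4@8 c3@9, authorship ..1.2...3
After op 6 (move_left): buffer="vssdsuzds" (len 9), cursors c1@3 c2@5 c4@7 c3@8, authorship ..1.2...3
After op 7 (move_right): buffer="vssdsuzds" (len 9), cursors c1@4 c2@6 c4@8 c3@9, authorship ..1.2...3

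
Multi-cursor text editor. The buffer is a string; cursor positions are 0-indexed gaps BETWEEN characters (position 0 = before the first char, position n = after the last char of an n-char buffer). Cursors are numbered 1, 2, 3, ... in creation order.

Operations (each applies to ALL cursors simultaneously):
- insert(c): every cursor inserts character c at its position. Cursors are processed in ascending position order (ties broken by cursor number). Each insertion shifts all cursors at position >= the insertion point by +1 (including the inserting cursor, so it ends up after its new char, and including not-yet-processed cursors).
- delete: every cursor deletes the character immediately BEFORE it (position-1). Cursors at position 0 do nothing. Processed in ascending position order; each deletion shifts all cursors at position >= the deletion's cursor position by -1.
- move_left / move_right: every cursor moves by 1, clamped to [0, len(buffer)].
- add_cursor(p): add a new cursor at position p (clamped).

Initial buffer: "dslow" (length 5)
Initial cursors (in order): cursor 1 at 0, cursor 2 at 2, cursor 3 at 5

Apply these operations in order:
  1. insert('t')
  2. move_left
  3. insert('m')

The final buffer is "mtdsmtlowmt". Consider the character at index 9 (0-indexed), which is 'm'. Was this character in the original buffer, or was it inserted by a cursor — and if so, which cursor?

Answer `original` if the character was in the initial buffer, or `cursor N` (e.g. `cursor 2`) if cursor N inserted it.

After op 1 (insert('t')): buffer="tdstlowt" (len 8), cursors c1@1 c2@4 c3@8, authorship 1..2...3
After op 2 (move_left): buffer="tdstlowt" (len 8), cursors c1@0 c2@3 c3@7, authorship 1..2...3
After op 3 (insert('m')): buffer="mtdsmtlowmt" (len 11), cursors c1@1 c2@5 c3@10, authorship 11..22...33
Authorship (.=original, N=cursor N): 1 1 . . 2 2 . . . 3 3
Index 9: author = 3

Answer: cursor 3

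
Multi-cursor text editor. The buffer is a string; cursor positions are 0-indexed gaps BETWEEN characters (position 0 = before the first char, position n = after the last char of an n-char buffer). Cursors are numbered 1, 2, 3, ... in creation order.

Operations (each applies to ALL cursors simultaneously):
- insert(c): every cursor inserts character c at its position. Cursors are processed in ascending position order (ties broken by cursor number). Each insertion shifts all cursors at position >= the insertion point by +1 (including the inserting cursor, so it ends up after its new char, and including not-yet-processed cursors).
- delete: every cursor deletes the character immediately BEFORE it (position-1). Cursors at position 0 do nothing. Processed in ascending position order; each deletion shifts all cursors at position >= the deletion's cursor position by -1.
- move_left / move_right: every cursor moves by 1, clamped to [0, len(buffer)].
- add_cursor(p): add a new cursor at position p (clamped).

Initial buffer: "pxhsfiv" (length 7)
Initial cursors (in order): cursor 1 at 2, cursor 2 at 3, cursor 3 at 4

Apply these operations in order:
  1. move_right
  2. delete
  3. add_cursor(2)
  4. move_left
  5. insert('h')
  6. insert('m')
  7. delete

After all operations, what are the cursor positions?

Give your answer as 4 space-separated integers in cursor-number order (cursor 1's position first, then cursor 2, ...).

Answer: 5 5 5 5

Derivation:
After op 1 (move_right): buffer="pxhsfiv" (len 7), cursors c1@3 c2@4 c3@5, authorship .......
After op 2 (delete): buffer="pxiv" (len 4), cursors c1@2 c2@2 c3@2, authorship ....
After op 3 (add_cursor(2)): buffer="pxiv" (len 4), cursors c1@2 c2@2 c3@2 c4@2, authorship ....
After op 4 (move_left): buffer="pxiv" (len 4), cursors c1@1 c2@1 c3@1 c4@1, authorship ....
After op 5 (insert('h')): buffer="phhhhxiv" (len 8), cursors c1@5 c2@5 c3@5 c4@5, authorship .1234...
After op 6 (insert('m')): buffer="phhhhmmmmxiv" (len 12), cursors c1@9 c2@9 c3@9 c4@9, authorship .12341234...
After op 7 (delete): buffer="phhhhxiv" (len 8), cursors c1@5 c2@5 c3@5 c4@5, authorship .1234...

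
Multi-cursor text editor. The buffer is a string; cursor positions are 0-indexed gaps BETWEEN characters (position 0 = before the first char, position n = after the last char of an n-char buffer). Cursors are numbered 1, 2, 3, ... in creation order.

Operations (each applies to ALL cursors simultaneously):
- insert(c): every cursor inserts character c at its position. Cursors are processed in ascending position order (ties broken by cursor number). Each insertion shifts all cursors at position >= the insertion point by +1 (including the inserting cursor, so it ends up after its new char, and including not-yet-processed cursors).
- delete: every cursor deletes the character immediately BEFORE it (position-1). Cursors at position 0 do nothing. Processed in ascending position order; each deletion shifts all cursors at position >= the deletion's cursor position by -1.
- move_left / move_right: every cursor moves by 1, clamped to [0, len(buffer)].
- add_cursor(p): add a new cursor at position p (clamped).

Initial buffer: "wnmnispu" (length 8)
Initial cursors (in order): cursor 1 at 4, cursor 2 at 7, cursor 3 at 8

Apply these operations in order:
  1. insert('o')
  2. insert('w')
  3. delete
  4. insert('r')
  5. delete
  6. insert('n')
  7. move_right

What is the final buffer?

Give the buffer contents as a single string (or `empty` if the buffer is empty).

Answer: wnmnonisponuon

Derivation:
After op 1 (insert('o')): buffer="wnmnoispouo" (len 11), cursors c1@5 c2@9 c3@11, authorship ....1...2.3
After op 2 (insert('w')): buffer="wnmnowispowuow" (len 14), cursors c1@6 c2@11 c3@14, authorship ....11...22.33
After op 3 (delete): buffer="wnmnoispouo" (len 11), cursors c1@5 c2@9 c3@11, authorship ....1...2.3
After op 4 (insert('r')): buffer="wnmnorisporuor" (len 14), cursors c1@6 c2@11 c3@14, authorship ....11...22.33
After op 5 (delete): buffer="wnmnoispouo" (len 11), cursors c1@5 c2@9 c3@11, authorship ....1...2.3
After op 6 (insert('n')): buffer="wnmnonisponuon" (len 14), cursors c1@6 c2@11 c3@14, authorship ....11...22.33
After op 7 (move_right): buffer="wnmnonisponuon" (len 14), cursors c1@7 c2@12 c3@14, authorship ....11...22.33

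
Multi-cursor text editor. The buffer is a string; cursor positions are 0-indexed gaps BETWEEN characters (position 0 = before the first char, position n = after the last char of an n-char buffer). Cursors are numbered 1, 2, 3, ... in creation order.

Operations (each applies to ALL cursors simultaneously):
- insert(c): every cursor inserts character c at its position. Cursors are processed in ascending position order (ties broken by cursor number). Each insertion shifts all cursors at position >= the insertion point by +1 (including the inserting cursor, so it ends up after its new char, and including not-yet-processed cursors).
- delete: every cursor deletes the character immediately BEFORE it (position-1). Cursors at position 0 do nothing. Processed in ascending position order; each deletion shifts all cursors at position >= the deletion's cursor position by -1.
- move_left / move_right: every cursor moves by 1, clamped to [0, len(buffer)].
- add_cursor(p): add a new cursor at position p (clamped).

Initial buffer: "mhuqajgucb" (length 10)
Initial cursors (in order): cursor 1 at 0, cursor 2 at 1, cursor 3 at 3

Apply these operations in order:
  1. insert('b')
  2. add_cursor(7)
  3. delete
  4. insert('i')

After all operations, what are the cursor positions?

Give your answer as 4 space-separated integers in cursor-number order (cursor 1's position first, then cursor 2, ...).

Answer: 1 3 7 7

Derivation:
After op 1 (insert('b')): buffer="bmbhubqajgucb" (len 13), cursors c1@1 c2@3 c3@6, authorship 1.2..3.......
After op 2 (add_cursor(7)): buffer="bmbhubqajgucb" (len 13), cursors c1@1 c2@3 c3@6 c4@7, authorship 1.2..3.......
After op 3 (delete): buffer="mhuajgucb" (len 9), cursors c1@0 c2@1 c3@3 c4@3, authorship .........
After op 4 (insert('i')): buffer="imihuiiajgucb" (len 13), cursors c1@1 c2@3 c3@7 c4@7, authorship 1.2..34......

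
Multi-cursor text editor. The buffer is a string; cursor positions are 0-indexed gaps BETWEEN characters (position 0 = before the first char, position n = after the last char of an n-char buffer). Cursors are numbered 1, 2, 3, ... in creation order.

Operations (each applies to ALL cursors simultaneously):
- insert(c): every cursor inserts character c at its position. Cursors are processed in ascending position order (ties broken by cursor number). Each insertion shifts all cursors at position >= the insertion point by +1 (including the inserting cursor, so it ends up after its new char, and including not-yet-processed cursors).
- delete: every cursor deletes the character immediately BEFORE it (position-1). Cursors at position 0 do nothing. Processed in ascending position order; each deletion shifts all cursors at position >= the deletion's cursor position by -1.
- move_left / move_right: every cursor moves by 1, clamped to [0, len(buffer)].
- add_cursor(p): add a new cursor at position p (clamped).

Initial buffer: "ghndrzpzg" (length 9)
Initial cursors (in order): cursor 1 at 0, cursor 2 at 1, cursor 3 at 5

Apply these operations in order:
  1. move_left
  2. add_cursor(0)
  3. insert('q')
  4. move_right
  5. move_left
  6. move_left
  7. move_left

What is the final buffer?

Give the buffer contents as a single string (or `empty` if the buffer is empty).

After op 1 (move_left): buffer="ghndrzpzg" (len 9), cursors c1@0 c2@0 c3@4, authorship .........
After op 2 (add_cursor(0)): buffer="ghndrzpzg" (len 9), cursors c1@0 c2@0 c4@0 c3@4, authorship .........
After op 3 (insert('q')): buffer="qqqghndqrzpzg" (len 13), cursors c1@3 c2@3 c4@3 c3@8, authorship 124....3.....
After op 4 (move_right): buffer="qqqghndqrzpzg" (len 13), cursors c1@4 c2@4 c4@4 c3@9, authorship 124....3.....
After op 5 (move_left): buffer="qqqghndqrzpzg" (len 13), cursors c1@3 c2@3 c4@3 c3@8, authorship 124....3.....
After op 6 (move_left): buffer="qqqghndqrzpzg" (len 13), cursors c1@2 c2@2 c4@2 c3@7, authorship 124....3.....
After op 7 (move_left): buffer="qqqghndqrzpzg" (len 13), cursors c1@1 c2@1 c4@1 c3@6, authorship 124....3.....

Answer: qqqghndqrzpzg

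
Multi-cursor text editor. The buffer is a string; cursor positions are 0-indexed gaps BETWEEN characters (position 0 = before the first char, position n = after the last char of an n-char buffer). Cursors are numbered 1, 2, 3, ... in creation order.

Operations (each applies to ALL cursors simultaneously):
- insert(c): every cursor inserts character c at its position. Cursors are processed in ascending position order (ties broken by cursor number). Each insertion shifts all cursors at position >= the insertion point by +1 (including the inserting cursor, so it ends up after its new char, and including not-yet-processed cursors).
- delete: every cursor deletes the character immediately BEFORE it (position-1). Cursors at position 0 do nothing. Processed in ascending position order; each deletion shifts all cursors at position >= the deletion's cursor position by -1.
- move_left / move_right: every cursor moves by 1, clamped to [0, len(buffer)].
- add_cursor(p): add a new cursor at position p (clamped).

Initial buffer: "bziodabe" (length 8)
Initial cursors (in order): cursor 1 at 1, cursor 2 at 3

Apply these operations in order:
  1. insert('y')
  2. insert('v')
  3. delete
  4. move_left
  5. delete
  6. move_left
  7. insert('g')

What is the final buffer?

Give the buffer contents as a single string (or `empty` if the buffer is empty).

After op 1 (insert('y')): buffer="byziyodabe" (len 10), cursors c1@2 c2@5, authorship .1..2.....
After op 2 (insert('v')): buffer="byvziyvodabe" (len 12), cursors c1@3 c2@7, authorship .11..22.....
After op 3 (delete): buffer="byziyodabe" (len 10), cursors c1@2 c2@5, authorship .1..2.....
After op 4 (move_left): buffer="byziyodabe" (len 10), cursors c1@1 c2@4, authorship .1..2.....
After op 5 (delete): buffer="yzyodabe" (len 8), cursors c1@0 c2@2, authorship 1.2.....
After op 6 (move_left): buffer="yzyodabe" (len 8), cursors c1@0 c2@1, authorship 1.2.....
After op 7 (insert('g')): buffer="gygzyodabe" (len 10), cursors c1@1 c2@3, authorship 112.2.....

Answer: gygzyodabe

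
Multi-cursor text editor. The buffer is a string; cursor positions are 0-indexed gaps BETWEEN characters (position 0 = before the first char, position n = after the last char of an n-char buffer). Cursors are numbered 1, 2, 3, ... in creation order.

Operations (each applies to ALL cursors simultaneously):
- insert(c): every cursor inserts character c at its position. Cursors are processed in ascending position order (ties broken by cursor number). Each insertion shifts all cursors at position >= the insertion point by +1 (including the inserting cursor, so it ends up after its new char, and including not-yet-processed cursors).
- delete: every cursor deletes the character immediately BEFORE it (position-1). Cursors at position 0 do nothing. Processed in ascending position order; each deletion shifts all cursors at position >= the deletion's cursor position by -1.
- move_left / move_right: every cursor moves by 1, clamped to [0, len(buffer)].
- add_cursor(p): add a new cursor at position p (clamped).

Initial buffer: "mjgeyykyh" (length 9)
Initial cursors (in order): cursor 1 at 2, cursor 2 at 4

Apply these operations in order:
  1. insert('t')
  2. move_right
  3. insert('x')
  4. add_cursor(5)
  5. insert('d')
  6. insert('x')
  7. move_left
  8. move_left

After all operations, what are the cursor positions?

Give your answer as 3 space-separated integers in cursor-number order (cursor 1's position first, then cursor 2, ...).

After op 1 (insert('t')): buffer="mjtgetyykyh" (len 11), cursors c1@3 c2@6, authorship ..1..2.....
After op 2 (move_right): buffer="mjtgetyykyh" (len 11), cursors c1@4 c2@7, authorship ..1..2.....
After op 3 (insert('x')): buffer="mjtgxetyxykyh" (len 13), cursors c1@5 c2@9, authorship ..1.1.2.2....
After op 4 (add_cursor(5)): buffer="mjtgxetyxykyh" (len 13), cursors c1@5 c3@5 c2@9, authorship ..1.1.2.2....
After op 5 (insert('d')): buffer="mjtgxddetyxdykyh" (len 16), cursors c1@7 c3@7 c2@12, authorship ..1.113.2.22....
After op 6 (insert('x')): buffer="mjtgxddxxetyxdxykyh" (len 19), cursors c1@9 c3@9 c2@15, authorship ..1.11313.2.222....
After op 7 (move_left): buffer="mjtgxddxxetyxdxykyh" (len 19), cursors c1@8 c3@8 c2@14, authorship ..1.11313.2.222....
After op 8 (move_left): buffer="mjtgxddxxetyxdxykyh" (len 19), cursors c1@7 c3@7 c2@13, authorship ..1.11313.2.222....

Answer: 7 13 7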